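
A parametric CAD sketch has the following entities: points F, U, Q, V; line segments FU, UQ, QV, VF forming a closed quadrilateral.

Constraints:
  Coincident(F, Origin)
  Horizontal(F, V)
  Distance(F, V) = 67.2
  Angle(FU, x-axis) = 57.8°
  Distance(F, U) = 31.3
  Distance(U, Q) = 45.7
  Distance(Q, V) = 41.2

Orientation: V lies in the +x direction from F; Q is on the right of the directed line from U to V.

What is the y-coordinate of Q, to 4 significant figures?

-17.29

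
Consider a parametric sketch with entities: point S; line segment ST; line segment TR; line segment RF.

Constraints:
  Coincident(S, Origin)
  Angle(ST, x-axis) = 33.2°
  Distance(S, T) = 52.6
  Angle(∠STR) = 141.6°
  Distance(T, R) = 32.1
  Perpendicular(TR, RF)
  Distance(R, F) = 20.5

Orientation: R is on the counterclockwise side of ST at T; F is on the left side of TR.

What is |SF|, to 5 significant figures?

74.326

∠STR = 141.6°, so TR runs at 33.2° + (180° − 141.6°) = 71.600° from the x-axis; with |TR| = 32.1, R = T + 32.1·(cos 71.600°, sin 71.600°) = (54.146, 59.261). The perpendicularity gives RF at right angles to TR; with |RF| = 20.5 on the left of TR, F = R + 20.5·(-0.94888, 0.31565) = (34.694, 65.732). Then |SF| = |F − S| = 74.326.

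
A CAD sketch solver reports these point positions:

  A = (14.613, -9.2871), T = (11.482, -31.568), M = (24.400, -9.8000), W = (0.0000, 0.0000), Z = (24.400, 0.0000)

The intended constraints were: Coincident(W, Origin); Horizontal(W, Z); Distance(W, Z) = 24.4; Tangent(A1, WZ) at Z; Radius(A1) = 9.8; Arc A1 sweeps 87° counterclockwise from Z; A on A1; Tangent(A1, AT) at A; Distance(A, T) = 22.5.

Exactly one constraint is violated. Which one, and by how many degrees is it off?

Tangent(A1, AT) at A — off by 5.00°.

W = (0.00, 0.00) ✓; W.y = 0.00, Z.y = 0.00 ✓; |WZ| = 24.40 ✓; ∠(MZ, ZW) = 90.00° ✓; |MZ| = 9.800 ✓; bearing(M→A) − bearing(M→Z) = 87.00° ✓; |MA| = 9.800 ✓; ∠(MA, AT) = 95.00° ✗; |AT| = 22.50 ✓.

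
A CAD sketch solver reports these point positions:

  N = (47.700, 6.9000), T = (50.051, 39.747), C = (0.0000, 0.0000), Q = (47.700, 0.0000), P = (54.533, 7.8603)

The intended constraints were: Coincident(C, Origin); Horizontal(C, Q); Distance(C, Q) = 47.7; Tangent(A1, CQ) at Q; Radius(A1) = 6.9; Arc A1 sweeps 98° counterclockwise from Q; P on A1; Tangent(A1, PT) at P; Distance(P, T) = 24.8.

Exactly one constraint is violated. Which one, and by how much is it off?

Distance(P, T) = 24.8 — off by 7.40.

C = (0.00, 0.00) ✓; C.y = 0.00, Q.y = 0.00 ✓; |CQ| = 47.70 ✓; ∠(NQ, QC) = 90.00° ✓; |NQ| = 6.900 ✓; bearing(N→P) − bearing(N→Q) = 98.00° ✓; |NP| = 6.900 ✓; ∠(NP, PT) = 90.00° ✓; |PT| = 32.20 ✗.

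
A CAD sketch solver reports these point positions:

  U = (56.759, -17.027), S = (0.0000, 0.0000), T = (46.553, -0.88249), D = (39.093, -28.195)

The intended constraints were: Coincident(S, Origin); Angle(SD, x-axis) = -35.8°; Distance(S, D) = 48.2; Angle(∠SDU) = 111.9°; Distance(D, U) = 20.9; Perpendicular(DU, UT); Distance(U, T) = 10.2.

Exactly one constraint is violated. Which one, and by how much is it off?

Distance(U, T) = 10.2 — off by 8.90.

S = (0.00, 0.00) ✓; SD at -35.80° ✓; |SD| = 48.20 ✓; ∠SDU = 111.9° ✓; |DU| = 20.90 ✓; ∠(DU, UT) = 90.00° ✓; |UT| = 19.10 ✗.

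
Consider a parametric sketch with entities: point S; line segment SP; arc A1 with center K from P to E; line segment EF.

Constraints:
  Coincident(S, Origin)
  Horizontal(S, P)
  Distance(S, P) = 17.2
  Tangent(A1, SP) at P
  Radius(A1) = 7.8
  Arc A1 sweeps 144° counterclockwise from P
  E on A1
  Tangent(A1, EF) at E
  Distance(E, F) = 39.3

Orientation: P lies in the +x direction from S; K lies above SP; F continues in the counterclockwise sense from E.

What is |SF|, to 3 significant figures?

38.5

S is at the origin; S and P share the same y with |SP| = 17.2 and P on the +x side, so P = (17.2, 0.00). A1 meets SP tangentially, so KP is at right angles to SP, so K = P + (0, 7.8) = (17.2, 7.80). On A1, P sits at bearing -90° from K; a 144° counterclockwise sweep puts E at bearing 54°, so E = K + 7.8·(cos 54°, sin 54°) = (21.8, 14.1). Tangency of A1 to EF means the radius KE is perpendicular to EF, so EF runs along (−sin 54°, cos 54°); with |EF| = 39.3, F = (-10.0, 37.2). Then |SF| = |F − S| = 38.5.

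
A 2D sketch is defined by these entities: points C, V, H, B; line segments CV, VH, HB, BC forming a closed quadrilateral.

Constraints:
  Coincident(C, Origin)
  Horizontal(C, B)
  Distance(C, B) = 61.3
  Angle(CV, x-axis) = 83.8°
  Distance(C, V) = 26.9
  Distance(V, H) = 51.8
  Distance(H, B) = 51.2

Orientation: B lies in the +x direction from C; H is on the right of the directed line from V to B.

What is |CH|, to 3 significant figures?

28.2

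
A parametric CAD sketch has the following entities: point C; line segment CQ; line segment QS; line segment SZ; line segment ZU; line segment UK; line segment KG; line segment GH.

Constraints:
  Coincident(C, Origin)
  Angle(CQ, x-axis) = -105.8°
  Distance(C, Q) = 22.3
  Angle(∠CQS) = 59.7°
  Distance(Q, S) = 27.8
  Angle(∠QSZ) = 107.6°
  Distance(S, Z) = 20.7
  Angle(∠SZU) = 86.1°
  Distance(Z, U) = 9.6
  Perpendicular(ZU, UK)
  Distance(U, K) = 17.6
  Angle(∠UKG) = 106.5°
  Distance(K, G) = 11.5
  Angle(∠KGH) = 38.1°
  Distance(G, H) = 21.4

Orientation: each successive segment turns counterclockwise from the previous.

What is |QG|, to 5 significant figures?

30.516

C is at the origin; CQ runs at -105.8° with length 22.3, so Q = (-6.0718, -21.457). ∠CQS = 59.7° gives QS at 14.500° from the x-axis; with |QS| = 27.8, S = (20.843, -14.497). ∠QSZ = 107.6° gives SZ at 86.900° from the x-axis; with |SZ| = 20.7, Z = (21.962, 6.1728). ∠SZU = 86.1° gives ZU at -179.20° from the x-axis; with |ZU| = 9.6, U = (12.363, 6.0388). ZU ⟂ UK, so UK runs at -89.200°; with |UK| = 17.6, K = (12.609, -11.560). ∠UKG = 106.5° gives KG at -15.700° from the x-axis; with |KG| = 11.5, G = (23.680, -14.671). Then |QG| = |G − Q| = 30.516.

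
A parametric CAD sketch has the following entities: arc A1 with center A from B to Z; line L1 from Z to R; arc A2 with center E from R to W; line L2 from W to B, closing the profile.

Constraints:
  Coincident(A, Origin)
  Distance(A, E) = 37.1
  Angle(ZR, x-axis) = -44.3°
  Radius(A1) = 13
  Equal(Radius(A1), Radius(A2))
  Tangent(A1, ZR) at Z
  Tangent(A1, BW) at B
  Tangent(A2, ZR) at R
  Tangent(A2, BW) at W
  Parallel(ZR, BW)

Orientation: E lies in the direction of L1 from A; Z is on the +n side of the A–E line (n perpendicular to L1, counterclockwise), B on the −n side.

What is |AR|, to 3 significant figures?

39.3

Tangency of A1 to both parallel lines with radius 13.0 puts Z and B at A ± 13.0·n: Z = (9.08, 9.30), B = (-9.08, -9.30). Equal radii place R and W the same way about E: R = E + 13.0·n = (35.6, -16.6), W = E − 13.0·n = (17.5, -35.2). Then |AR| = |R − A| = 39.3.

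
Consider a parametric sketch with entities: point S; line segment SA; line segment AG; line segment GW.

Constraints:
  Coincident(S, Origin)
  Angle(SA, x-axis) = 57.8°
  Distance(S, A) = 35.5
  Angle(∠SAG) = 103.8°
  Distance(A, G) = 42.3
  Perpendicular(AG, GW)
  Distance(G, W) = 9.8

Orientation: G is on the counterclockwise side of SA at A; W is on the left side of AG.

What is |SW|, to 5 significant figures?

56.447

S is at the origin; SA runs at 57.8° with length 35.5, so A = 35.5·(cos 57.8°, sin 57.8°) = (18.917, 30.040). ∠SAG = 103.8°, so AG runs at 57.8° + (180° − 103.8°) = 134.00° from the x-axis; with |AG| = 42.3, G = A + 42.3·(cos 134.00°, sin 134.00°) = (-10.467, 60.468). AG ⟂ GW; with |GW| = 9.8 on the left of AG, W = G + 9.8·(-0.71934, -0.69466) = (-17.516, 53.660). Then |SW| = |W − S| = 56.447.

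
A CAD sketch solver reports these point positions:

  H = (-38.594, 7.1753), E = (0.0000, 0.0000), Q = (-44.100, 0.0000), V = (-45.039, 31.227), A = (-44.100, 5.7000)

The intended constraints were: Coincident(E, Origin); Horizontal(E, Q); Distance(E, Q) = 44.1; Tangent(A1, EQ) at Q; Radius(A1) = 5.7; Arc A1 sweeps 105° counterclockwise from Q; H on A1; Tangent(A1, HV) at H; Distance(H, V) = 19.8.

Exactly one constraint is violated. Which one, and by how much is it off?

Distance(H, V) = 19.8 — off by 5.10.

E = (0.00, 0.00) ✓; E.y = 0.00, Q.y = 0.00 ✓; |EQ| = 44.10 ✓; ∠(AQ, QE) = 90.00° ✓; |AQ| = 5.700 ✓; bearing(A→H) − bearing(A→Q) = 105.0° ✓; |AH| = 5.700 ✓; ∠(AH, HV) = 90.00° ✓; |HV| = 24.90 ✗.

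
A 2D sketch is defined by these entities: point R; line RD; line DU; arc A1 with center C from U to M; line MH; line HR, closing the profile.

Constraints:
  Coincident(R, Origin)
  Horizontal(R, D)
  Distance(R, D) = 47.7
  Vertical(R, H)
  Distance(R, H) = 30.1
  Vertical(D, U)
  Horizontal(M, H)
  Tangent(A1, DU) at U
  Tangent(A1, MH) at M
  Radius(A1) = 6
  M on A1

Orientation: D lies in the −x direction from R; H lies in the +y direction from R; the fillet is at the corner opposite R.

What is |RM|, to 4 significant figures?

51.43

R is at the origin; R and D share the same y with |RD| = 47.7 and D on the −x side, so D = (-47.70, 0.000). R and H share the same x with |RH| = 30.1 and H on the +y side, so H = (0.000, 30.10). The virtual corner opposite R is at (-47.70, 30.10). Tangency of A1 to DU means the radius CU is perpendicular to DU and A1 meets MH tangentially, so CM is at right angles to MH, with radius 6.0, so the center C sits 6.0 in from both sides at C = (-41.70, 24.10). That places the tangent points at U = (-47.70, 24.10) on DU and M = (-41.70, 30.10) on MH. Then |RM| = |M − R| = 51.43.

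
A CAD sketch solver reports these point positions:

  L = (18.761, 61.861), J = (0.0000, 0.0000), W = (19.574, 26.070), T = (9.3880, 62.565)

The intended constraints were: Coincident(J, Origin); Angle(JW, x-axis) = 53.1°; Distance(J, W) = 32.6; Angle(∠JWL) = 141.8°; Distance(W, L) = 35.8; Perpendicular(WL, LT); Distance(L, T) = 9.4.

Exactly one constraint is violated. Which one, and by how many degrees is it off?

Perpendicular(WL, LT) — off by 5.60°.

J = (0.00, 0.00) ✓; JW at 53.10° ✓; |JW| = 32.60 ✓; ∠JWL = 141.8° ✓; |WL| = 35.80 ✓; ∠(WL, LT) = 84.40° ✗; |LT| = 9.399 ✓.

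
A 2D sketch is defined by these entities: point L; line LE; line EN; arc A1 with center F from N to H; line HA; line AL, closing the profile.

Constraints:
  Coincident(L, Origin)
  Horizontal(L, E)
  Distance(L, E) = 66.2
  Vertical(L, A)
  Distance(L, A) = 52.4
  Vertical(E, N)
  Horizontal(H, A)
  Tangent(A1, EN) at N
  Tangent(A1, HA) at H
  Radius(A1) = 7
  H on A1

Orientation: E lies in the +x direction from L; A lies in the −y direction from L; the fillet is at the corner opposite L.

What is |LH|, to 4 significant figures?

79.06

L is at the origin; L and E share the same y with |LE| = 66.2 and E on the +x side, so E = (66.20, 0.000). LA is vertical with |LA| = 52.4 and A on the −y side, so A = (0.000, -52.40). The virtual corner opposite L is at (66.20, -52.40). Since A1 is tangent to EN there, FN ⟂ EN and tangency of A1 to HA means the radius FH is perpendicular to HA, with radius 7.0, so the center F sits 7.0 in from both sides at F = (59.20, -45.40). That places the tangent points at N = (66.20, -45.40) on EN and H = (59.20, -52.40) on HA. Then |LH| = |H − L| = 79.06.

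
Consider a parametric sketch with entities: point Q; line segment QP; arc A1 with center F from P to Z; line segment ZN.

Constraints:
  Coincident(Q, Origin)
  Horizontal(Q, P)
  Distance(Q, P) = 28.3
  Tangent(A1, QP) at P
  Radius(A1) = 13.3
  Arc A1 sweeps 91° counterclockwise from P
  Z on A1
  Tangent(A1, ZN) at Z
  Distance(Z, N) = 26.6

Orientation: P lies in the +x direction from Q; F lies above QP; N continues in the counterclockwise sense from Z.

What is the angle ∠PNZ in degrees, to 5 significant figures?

18.735°

Q is at the origin; QP is horizontal with |QP| = 28.3 and P on the +x side, so P = (28.300, 0.0000). The tangent condition forces FP to be normal to QP, so F = P + (0, 13.3) = (28.300, 13.300). On A1, P sits at bearing -90° from F; a 91° counterclockwise sweep puts Z at bearing 1°, so Z = F + 13.3·(cos 1°, sin 1°) = (41.598, 13.532). Since A1 is tangent to ZN there, FZ ⟂ ZN, so ZN runs along (−sin 1°, cos 1°); with |ZN| = 26.6, N = (41.134, 40.128). Then cos ∠PNZ = NP·NZ / (|NP||NZ|), giving 18.735°.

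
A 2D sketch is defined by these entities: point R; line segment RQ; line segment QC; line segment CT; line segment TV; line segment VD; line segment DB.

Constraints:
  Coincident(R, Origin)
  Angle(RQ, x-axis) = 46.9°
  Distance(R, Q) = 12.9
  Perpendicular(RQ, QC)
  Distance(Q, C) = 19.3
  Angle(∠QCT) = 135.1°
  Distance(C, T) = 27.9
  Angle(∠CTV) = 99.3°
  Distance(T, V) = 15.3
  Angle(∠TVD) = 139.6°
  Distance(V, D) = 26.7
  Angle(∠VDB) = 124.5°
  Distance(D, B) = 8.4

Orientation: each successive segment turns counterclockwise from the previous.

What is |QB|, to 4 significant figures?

33.09

∠TVD = 139.6° gives VD at -57.10° from the x-axis; with |VD| = 26.7, D = (-20.66, -15.86). ∠VDB = 124.5° gives DB at -1.600° from the x-axis; with |DB| = 8.4, B = (-12.26, -16.09). Then |QB| = |B − Q| = 33.09.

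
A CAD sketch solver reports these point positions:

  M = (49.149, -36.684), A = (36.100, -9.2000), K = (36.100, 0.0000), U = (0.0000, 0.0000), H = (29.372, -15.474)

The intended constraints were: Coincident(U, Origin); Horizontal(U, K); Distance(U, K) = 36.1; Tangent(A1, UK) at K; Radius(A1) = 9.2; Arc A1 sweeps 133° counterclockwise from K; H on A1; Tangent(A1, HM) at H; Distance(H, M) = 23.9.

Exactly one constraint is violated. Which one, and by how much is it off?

Distance(H, M) = 23.9 — off by 5.10.

U = (0.00, 0.00) ✓; U.y = 0.00, K.y = 0.00 ✓; |UK| = 36.10 ✓; ∠(AK, KU) = 90.00° ✓; |AK| = 9.200 ✓; bearing(A→H) − bearing(A→K) = 133.0° ✓; |AH| = 9.199 ✓; ∠(AH, HM) = 90.00° ✓; |HM| = 29.00 ✗.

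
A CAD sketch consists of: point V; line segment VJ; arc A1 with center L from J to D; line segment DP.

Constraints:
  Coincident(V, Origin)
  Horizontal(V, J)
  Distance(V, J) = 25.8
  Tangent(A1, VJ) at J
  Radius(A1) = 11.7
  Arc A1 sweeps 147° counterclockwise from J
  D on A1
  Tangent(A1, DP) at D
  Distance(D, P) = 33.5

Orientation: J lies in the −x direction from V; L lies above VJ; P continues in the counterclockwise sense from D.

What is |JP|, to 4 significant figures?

45.31

V is at the origin; VJ is horizontal with |VJ| = 25.8 and J on the −x side, so J = (-25.80, 0.000). Tangency of A1 to VJ means the radius LJ is perpendicular to VJ, so L = J + (0, 11.7) = (-25.80, 11.70). On A1, J sits at bearing -90° from L; a 147° counterclockwise sweep puts D at bearing 57°, so D = L + 11.7·(cos 57°, sin 57°) = (-19.43, 21.51). The tangent condition forces LD to be normal to DP, so DP runs along (−sin 57°, cos 57°); with |DP| = 33.5, P = (-47.52, 39.76). Then |JP| = |P − J| = 45.31.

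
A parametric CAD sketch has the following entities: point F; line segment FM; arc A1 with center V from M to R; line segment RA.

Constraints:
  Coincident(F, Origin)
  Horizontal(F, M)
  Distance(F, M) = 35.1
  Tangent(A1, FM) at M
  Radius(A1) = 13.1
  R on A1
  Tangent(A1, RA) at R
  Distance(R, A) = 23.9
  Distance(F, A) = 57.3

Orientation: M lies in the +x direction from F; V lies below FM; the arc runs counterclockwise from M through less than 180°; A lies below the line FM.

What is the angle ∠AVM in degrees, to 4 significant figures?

166.6°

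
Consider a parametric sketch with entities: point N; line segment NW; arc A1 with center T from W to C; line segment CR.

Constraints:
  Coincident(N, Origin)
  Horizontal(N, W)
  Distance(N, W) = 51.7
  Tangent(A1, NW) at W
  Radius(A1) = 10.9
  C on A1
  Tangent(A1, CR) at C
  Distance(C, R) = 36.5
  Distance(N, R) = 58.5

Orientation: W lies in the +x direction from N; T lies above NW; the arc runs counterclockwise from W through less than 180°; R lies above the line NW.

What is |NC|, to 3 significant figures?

62.6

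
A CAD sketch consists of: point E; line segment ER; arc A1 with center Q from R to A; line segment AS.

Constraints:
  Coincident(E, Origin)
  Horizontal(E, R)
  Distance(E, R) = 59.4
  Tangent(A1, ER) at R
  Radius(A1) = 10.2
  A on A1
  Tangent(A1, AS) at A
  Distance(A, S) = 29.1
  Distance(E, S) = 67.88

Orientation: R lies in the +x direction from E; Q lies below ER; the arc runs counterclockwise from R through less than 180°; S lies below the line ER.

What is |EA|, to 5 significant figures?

50.782

E is at the origin; E and R share the same y with |ER| = 59.4 and R on the +x side, so R = (59.400, 0.0000). The tangent condition forces QR to be normal to ER, so Q = R + (0, -10.2) = (59.400, -10.200). Since QA ⟂ AS (tangency), |QS| = √(10.2² + 29.1²) = 30.836 regardless of where A sits on A1. So S lies on both circle(E, 67.88) and circle(Q, 30.836); the below-ER intersection is S = (54.381, -40.625). A is the foot of the tangent from S: A = (49.353, -11.962).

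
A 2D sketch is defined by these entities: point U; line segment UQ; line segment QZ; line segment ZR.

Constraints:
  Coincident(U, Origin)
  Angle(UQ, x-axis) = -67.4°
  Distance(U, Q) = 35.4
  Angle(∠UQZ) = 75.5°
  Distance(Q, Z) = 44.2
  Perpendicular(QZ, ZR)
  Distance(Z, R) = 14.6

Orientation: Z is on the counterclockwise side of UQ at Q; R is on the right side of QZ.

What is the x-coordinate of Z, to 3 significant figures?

48.9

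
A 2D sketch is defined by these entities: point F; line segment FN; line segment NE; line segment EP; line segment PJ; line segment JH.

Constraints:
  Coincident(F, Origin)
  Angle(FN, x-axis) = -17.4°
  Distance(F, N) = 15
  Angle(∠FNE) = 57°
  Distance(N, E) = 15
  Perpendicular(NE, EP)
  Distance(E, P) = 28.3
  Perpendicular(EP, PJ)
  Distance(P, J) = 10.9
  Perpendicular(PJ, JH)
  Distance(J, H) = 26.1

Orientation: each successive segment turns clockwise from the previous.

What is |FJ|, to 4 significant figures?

16.24

F is at the origin; FN runs at -17.4° with length 15.0, so N = (14.31, -4.486). ∠FNE = 57.0° gives NE at -140.4° from the x-axis; with |NE| = 15.0, E = (2.756, -14.05). NE is perpendicular to EP, so EP runs at 129.6°; with |EP| = 28.3, P = (-15.28, 7.759). EP is perpendicular to PJ, so PJ runs at 39.60°; with |PJ| = 10.9, J = (-6.885, 14.71). Then |FJ| = |J − F| = 16.24.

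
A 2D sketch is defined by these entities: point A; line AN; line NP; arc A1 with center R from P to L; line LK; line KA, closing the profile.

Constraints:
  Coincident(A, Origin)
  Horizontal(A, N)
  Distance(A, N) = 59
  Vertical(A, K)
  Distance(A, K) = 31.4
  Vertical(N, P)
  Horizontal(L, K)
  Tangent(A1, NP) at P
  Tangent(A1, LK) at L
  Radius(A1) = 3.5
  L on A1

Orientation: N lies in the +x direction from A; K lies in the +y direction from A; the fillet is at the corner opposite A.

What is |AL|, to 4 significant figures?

63.77

A is at the origin; A and N share the same y with |AN| = 59.0 and N on the +x side, so N = (59.00, 0.000). A and K share the same x with |AK| = 31.4 and K on the +y side, so K = (0.000, 31.40). The virtual corner opposite A is at (59.00, 31.40). Tangency of A1 to NP means the radius RP is perpendicular to NP and since A1 is tangent to LK there, RL ⟂ LK, with radius 3.5, so the center R sits 3.5 in from both sides at R = (55.50, 27.90). That places the tangent points at P = (59.00, 27.90) on NP and L = (55.50, 31.40) on LK. Then |AL| = |L − A| = 63.77.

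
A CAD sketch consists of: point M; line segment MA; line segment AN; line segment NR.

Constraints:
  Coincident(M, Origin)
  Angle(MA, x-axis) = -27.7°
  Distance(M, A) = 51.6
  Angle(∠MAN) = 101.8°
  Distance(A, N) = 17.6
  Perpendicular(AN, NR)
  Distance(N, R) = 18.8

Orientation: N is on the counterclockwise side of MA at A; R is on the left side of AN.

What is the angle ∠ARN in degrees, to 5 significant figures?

43.112°

∠MAN = 101.8°, so AN runs at -27.7° + (180° − 101.8°) = 50.500° from the x-axis; with |AN| = 17.6, N = A + 17.6·(cos 50.500°, sin 50.500°) = (56.881, -10.405). The perpendicularity gives NR at right angles to AN; with |NR| = 18.8 on the left of AN, R = N + 18.8·(-0.77162, 0.63608) = (42.375, 1.5530). Then cos ∠ARN = RA·RN / (|RA||RN|), giving 43.112°.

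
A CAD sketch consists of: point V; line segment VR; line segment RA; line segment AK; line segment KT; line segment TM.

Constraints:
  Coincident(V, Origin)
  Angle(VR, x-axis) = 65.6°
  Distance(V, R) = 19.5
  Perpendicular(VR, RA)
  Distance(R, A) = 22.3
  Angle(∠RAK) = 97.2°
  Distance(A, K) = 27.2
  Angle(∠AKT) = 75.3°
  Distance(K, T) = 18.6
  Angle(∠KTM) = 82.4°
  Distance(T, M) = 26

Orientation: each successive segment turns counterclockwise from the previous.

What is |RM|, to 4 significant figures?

14.05

V is at the origin; VR runs at 65.6° with length 19.5, so R = (8.056, 17.76). VR is perpendicular to RA, so RA runs at 155.6°; with |RA| = 22.3, A = (-12.25, 26.97). ∠RAK = 97.2° gives AK at -121.6° from the x-axis; with |AK| = 27.2, K = (-26.51, 3.804). ∠AKT = 75.3° gives KT at -16.90° from the x-axis; with |KT| = 18.6, T = (-8.708, -1.603). ∠KTM = 82.4° gives TM at 80.70° from the x-axis; with |TM| = 26.0, M = (-4.507, 24.05). Then |RM| = |M − R| = 14.05.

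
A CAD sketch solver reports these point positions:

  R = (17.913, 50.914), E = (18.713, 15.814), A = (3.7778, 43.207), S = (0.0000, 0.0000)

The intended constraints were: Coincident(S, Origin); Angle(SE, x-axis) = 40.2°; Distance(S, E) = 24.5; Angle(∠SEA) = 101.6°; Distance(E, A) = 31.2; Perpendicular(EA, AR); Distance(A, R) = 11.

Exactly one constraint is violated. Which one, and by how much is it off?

Distance(A, R) = 11 — off by 5.10.

S = (0.00, 0.00) ✓; SE at 40.20° ✓; |SE| = 24.50 ✓; ∠SEA = 101.6° ✓; |EA| = 31.20 ✓; ∠(EA, AR) = 90.00° ✓; |AR| = 16.10 ✗.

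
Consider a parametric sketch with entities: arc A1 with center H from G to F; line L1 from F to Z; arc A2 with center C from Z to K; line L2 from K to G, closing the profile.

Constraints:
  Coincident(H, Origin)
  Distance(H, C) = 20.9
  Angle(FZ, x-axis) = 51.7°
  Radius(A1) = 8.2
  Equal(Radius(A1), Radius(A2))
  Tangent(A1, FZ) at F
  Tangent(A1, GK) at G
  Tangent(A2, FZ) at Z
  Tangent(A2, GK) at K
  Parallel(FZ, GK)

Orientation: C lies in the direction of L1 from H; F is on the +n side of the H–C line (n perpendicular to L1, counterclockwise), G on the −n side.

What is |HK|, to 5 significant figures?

22.451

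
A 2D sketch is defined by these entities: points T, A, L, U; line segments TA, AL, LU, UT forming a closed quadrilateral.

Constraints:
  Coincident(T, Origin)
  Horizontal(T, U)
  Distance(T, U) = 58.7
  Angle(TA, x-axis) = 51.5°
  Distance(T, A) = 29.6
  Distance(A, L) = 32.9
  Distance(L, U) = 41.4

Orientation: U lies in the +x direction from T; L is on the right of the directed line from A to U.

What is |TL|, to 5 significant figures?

20.870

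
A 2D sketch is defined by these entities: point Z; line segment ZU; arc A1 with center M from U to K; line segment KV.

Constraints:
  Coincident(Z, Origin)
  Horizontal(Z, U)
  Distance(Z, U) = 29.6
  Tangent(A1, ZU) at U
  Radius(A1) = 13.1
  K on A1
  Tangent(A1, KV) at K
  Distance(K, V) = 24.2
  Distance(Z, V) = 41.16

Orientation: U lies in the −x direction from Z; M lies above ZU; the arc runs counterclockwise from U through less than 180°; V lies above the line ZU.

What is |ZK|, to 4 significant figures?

21.21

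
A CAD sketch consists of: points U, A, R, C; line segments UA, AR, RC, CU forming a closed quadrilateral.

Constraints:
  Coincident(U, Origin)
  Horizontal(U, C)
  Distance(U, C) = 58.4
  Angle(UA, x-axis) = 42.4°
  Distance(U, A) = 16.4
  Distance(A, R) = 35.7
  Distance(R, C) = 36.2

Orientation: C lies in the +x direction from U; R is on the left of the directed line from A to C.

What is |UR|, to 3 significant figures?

52.0

U is at the origin; U and C share the same y with |UC| = 58.4 and C in +x, so C = (58.4, 0). UA runs at 42.4° with |UA| = 16.4, so A = (12.1, 11.1). R is determined by |AR| = 35.7 and |RC| = 36.2 together: it lies at the intersection of circle(A, 35.7) and circle(C, 36.2). With |AC| = 47.6, the foot of the radical line on AC is 23.4 from A and the perpendicular offset is √(35.7² − 23.4²) = 26.9. Taking the left-of-AC solution: R = (41.1, 31.8).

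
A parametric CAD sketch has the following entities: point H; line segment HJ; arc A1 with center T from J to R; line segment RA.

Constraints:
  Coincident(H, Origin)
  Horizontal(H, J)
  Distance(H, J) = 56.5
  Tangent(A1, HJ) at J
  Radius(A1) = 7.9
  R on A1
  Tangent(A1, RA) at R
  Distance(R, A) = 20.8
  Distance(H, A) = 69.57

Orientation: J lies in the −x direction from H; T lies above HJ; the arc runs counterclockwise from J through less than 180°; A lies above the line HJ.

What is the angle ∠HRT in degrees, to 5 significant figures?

127.46°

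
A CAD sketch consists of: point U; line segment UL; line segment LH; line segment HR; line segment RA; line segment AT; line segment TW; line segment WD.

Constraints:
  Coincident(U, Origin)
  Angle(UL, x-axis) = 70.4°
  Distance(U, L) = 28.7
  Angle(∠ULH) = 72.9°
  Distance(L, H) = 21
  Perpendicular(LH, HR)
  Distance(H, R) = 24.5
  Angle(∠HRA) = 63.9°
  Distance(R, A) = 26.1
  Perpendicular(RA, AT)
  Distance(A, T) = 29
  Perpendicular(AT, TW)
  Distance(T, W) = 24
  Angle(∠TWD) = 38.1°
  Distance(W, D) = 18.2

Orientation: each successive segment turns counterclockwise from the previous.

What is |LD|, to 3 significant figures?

14.1

AT ⟂ TW, so TW runs at -156°; with |TW| = 24.0, W = (-22.1, 30.9). ∠TWD = 38.1° gives WD at -14.5° from the x-axis; with |WD| = 18.2, D = (-4.49, 26.3). Then |LD| = |D − L| = 14.1.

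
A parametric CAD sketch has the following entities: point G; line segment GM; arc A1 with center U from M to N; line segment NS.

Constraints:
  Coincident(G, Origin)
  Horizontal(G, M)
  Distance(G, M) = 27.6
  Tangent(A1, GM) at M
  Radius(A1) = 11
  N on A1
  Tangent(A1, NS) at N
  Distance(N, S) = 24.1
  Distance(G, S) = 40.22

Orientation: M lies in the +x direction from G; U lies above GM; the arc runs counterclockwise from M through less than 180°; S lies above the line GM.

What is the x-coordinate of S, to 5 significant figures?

18.311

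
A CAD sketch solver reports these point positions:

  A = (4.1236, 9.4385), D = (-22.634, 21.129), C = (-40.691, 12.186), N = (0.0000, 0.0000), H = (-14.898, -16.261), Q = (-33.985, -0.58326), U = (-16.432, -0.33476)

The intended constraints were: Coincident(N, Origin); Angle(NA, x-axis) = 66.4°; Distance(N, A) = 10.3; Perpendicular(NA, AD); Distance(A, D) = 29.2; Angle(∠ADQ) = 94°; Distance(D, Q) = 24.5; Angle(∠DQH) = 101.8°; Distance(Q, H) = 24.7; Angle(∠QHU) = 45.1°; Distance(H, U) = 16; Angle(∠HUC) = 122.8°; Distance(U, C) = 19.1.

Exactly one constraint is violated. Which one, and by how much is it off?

Distance(U, C) = 19.1 — off by 8.20.

N = (0.00, 0.00) ✓; NA at 66.40° ✓; |NA| = 10.30 ✓; ∠(NA, AD) = 90.00° ✓; |AD| = 29.20 ✓; ∠ADQ = 94.00° ✓; |DQ| = 24.50 ✓; ∠DQH = 101.8° ✓; |QH| = 24.70 ✓; ∠QHU = 45.10° ✓; |HU| = 16.00 ✓; ∠HUC = 122.8° ✓; |UC| = 27.30 ✗.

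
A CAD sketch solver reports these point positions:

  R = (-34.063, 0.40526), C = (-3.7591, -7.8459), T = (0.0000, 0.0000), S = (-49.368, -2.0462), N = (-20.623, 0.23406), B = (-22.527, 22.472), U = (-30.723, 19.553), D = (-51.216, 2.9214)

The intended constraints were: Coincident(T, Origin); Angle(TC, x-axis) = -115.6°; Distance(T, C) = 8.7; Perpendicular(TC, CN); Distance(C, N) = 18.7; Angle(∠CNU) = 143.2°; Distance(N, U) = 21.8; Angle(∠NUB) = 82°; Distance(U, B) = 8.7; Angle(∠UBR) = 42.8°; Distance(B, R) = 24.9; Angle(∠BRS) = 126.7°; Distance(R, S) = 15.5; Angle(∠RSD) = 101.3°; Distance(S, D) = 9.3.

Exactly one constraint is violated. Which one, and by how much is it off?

Distance(S, D) = 9.3 — off by 4.00.

T = (0.00, 0.00) ✓; TC at -115.6° ✓; |TC| = 8.700 ✓; ∠(TC, CN) = 90.00° ✓; |CN| = 18.70 ✓; ∠CNU = 143.2° ✓; |NU| = 21.80 ✓; ∠NUB = 82.00° ✓; |UB| = 8.700 ✓; ∠UBR = 42.80° ✓; |BR| = 24.90 ✓; ∠BRS = 126.7° ✓; |RS| = 15.50 ✓; ∠RSD = 101.3° ✓; |SD| = 5.300 ✗.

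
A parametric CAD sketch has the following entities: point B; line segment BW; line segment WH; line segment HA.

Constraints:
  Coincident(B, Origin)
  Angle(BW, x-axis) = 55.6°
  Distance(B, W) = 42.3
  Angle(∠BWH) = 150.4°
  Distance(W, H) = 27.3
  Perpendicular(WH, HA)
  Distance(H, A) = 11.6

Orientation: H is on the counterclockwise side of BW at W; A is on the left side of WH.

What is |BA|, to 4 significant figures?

64.75

B is at the origin; BW runs at 55.6° with length 42.3, so W = 42.3·(cos 55.6°, sin 55.6°) = (23.90, 34.90). ∠BWH = 150.4°, so WH runs at 55.6° + (180° − 150.4°) = 85.20° from the x-axis; with |WH| = 27.3, H = W + 27.3·(cos 85.20°, sin 85.20°) = (26.18, 62.11). WH is perpendicular to HA; with |HA| = 11.6 on the left of WH, A = H + 11.6·(-0.9965, 0.08368) = (14.62, 63.08). Then |BA| = |A − B| = 64.75.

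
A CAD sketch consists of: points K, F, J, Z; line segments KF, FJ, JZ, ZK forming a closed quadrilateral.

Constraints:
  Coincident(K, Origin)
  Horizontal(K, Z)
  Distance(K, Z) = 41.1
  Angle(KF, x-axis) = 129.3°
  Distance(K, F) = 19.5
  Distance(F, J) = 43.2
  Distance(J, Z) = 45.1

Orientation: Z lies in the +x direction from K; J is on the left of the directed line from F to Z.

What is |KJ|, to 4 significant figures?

46.62

K is at the origin; KZ is horizontal with |KZ| = 41.1 and Z in +x, so Z = (41.1, 0). KF runs at 129.3° with |KF| = 19.5, so F = (-12.35, 15.09). J is determined by |FJ| = 43.2 and |JZ| = 45.1 together: it lies at the intersection of circle(F, 43.2) and circle(Z, 45.1). With |FZ| = 55.54, the foot of the radical line on FZ is 26.26 from F and the perpendicular offset is √(43.2² − 26.26²) = 34.30. Taking the left-of-FZ solution: J = (22.24, 40.97).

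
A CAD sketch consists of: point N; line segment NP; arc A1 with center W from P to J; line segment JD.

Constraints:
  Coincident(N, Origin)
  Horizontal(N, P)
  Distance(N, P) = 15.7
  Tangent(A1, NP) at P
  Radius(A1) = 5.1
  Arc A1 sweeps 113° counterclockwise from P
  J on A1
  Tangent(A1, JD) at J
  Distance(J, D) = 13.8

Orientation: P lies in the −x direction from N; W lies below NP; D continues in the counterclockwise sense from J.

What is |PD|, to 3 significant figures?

19.8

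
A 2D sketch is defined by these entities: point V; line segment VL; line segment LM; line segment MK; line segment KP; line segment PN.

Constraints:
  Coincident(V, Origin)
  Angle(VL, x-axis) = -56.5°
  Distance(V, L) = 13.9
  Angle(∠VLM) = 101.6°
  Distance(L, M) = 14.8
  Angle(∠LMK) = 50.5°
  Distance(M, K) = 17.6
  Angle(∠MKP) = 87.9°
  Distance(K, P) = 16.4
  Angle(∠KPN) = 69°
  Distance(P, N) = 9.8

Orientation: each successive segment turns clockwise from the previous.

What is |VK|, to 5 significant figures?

6.4001

V is at the origin; VL runs at -56.5° with length 13.9, so L = (7.6719, -11.591). ∠VLM = 101.6° gives LM at -134.90° from the x-axis; with |LM| = 14.8, M = (-2.7750, -22.074). ∠LMK = 50.5° gives MK at 95.600° from the x-axis; with |MK| = 17.6, K = (-4.4924, -4.5584). Then |VK| = |K − V| = 6.4001.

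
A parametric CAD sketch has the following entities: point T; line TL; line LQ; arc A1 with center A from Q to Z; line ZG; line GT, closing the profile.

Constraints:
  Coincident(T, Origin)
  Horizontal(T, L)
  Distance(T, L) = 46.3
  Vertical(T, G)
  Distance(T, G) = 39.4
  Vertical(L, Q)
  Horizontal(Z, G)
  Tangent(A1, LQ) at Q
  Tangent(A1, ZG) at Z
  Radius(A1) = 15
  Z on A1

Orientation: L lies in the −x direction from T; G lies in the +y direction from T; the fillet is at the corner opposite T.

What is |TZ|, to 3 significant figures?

50.3

T is at the origin; TL is horizontal with |TL| = 46.3 and L on the −x side, so L = (-46.3, 0.00). T and G share the same x with |TG| = 39.4 and G on the +y side, so G = (0.00, 39.4). The virtual corner opposite T is at (-46.3, 39.4). Since A1 is tangent to LQ there, AQ ⟂ LQ and the tangent condition forces AZ to be normal to ZG, with radius 15.0, so the center A sits 15.0 in from both sides at A = (-31.3, 24.4). That places the tangent points at Q = (-46.3, 24.4) on LQ and Z = (-31.3, 39.4) on ZG. Then |TZ| = |Z − T| = 50.3.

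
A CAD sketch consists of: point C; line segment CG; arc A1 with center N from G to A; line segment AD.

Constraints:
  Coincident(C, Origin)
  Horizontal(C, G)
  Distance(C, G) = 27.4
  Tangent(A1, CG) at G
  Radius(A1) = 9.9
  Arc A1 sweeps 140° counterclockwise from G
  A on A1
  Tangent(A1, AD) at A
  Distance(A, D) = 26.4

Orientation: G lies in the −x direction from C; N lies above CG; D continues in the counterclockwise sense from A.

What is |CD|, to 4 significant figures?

53.75

C is at the origin; C and G share the same y with |CG| = 27.4 and G on the −x side, so G = (-27.40, 0.000). Since A1 is tangent to CG there, NG ⟂ CG, so N = G + (0, 9.9) = (-27.40, 9.900). On A1, G sits at bearing -90° from N; a 140° counterclockwise sweep puts A at bearing 50°, so A = N + 9.9·(cos 50°, sin 50°) = (-21.04, 17.48). Tangency of A1 to AD means the radius NA is perpendicular to AD, so AD runs along (−sin 50°, cos 50°); with |AD| = 26.4, D = (-41.26, 34.45). Then |CD| = |D − C| = 53.75.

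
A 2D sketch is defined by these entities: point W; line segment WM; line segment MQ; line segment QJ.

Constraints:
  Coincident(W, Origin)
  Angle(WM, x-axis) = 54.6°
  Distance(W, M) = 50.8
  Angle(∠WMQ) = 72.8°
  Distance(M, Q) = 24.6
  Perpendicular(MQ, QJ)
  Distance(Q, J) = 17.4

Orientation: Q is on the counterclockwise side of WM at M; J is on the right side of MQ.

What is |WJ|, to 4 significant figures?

66.62

W is at the origin; WM runs at 54.6° with length 50.8, so M = 50.8·(cos 54.6°, sin 54.6°) = (29.43, 41.41). ∠WMQ = 72.8°, so MQ runs at 54.6° + (180° − 72.8°) = 161.8° from the x-axis; with |MQ| = 24.6, Q = M + 24.6·(cos 161.8°, sin 161.8°) = (6.058, 49.09). The perpendicularity gives QJ at right angles to MQ; with |QJ| = 17.4 on the right of MQ, J = Q + 17.4·(0.3123, 0.9500) = (11.49, 65.62). Then |WJ| = |J − W| = 66.62.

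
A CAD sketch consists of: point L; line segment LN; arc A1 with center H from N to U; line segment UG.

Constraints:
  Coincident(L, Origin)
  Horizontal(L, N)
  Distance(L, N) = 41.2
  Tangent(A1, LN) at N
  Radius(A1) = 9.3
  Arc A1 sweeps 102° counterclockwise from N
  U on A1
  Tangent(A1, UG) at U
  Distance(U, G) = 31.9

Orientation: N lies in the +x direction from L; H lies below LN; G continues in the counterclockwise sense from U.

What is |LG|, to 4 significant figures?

57.46

L is at the origin; LN is horizontal with |LN| = 41.2 and N on the +x side, so N = (41.20, 0.000). Tangency of A1 to LN means the radius HN is perpendicular to LN, so H = N + (0, -9.3) = (41.20, -9.300). On A1, N sits at bearing 90° from H; a 102° counterclockwise sweep puts U at bearing 192°, so U = H + 9.3·(cos 192°, sin 192°) = (32.10, -11.23). A1 meets UG tangentially, so HU is at right angles to UG, so UG runs along (−sin 192°, cos 192°); with |UG| = 31.9, G = (38.74, -42.44). Then |LG| = |G − L| = 57.46.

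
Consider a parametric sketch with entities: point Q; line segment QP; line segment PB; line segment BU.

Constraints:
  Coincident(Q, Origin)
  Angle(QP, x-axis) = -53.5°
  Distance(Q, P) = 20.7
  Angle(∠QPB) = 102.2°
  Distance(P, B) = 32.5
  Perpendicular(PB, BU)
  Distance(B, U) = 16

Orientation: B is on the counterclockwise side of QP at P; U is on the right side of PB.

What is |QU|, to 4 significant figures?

51.70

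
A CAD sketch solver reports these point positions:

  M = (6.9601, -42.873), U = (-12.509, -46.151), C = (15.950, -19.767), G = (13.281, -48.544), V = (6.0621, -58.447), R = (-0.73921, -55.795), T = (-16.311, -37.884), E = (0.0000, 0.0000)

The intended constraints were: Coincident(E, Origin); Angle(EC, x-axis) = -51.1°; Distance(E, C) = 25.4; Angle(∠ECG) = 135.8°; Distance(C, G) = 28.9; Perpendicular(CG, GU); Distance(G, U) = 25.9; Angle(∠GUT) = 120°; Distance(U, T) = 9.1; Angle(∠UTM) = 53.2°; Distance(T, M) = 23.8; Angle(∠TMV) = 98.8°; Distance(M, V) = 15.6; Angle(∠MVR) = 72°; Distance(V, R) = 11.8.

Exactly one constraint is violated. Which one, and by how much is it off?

Distance(V, R) = 11.8 — off by 4.50.

E = (0.00, 0.00) ✓; EC at -51.10° ✓; |EC| = 25.40 ✓; ∠ECG = 135.8° ✓; |CG| = 28.90 ✓; ∠(CG, GU) = 90.00° ✓; |GU| = 25.90 ✓; ∠GUT = 120.0° ✓; |UT| = 9.099 ✓; ∠UTM = 53.20° ✓; |TM| = 23.80 ✓; ∠TMV = 98.80° ✓; |MV| = 15.60 ✓; ∠MVR = 72.00° ✓; |VR| = 7.300 ✗.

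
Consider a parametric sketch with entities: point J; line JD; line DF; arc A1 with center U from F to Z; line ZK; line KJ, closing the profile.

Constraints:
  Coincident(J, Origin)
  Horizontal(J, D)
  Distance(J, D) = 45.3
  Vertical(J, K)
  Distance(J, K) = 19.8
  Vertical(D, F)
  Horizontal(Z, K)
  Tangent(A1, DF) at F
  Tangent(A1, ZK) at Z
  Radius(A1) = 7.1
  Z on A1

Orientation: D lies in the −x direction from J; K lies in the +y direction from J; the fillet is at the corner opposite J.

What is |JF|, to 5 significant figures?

47.047

J is at the origin; J and D share the same y with |JD| = 45.3 and D on the −x side, so D = (-45.300, 0.0000). JK is vertical with |JK| = 19.8 and K on the +y side, so K = (0.0000, 19.800). The virtual corner opposite J is at (-45.300, 19.800). Tangency of A1 to DF means the radius UF is perpendicular to DF and since A1 is tangent to ZK there, UZ ⟂ ZK, with radius 7.1, so the center U sits 7.1 in from both sides at U = (-38.200, 12.700). That places the tangent points at F = (-45.300, 12.700) on DF and Z = (-38.200, 19.800) on ZK. Then |JF| = |F − J| = 47.047.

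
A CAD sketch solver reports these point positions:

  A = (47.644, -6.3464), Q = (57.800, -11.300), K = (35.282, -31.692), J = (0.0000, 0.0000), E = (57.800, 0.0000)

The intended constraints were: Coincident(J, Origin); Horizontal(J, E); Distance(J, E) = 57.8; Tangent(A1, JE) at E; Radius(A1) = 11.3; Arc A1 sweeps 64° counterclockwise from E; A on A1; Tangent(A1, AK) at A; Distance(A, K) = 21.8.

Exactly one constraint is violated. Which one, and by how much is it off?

Distance(A, K) = 21.8 — off by 6.40.

J = (0.00, 0.00) ✓; J.y = 0.00, E.y = 0.00 ✓; |JE| = 57.80 ✓; ∠(QE, EJ) = 90.00° ✓; |QE| = 11.30 ✓; bearing(Q→A) − bearing(Q→E) = 64.00° ✓; |QA| = 11.30 ✓; ∠(QA, AK) = 90.00° ✓; |AK| = 28.20 ✗.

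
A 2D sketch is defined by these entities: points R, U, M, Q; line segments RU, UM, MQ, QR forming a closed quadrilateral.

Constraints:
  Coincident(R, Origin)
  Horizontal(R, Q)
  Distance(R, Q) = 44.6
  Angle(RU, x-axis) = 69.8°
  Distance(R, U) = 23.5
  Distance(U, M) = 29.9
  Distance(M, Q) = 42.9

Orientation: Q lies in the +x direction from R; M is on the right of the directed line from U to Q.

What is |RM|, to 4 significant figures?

7.640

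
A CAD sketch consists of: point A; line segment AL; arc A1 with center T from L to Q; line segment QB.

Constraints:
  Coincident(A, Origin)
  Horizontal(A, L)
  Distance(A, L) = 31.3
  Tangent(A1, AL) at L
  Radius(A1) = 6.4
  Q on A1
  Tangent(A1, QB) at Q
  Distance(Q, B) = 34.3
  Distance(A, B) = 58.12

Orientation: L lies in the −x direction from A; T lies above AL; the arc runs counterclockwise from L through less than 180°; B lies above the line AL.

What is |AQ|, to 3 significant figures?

27.5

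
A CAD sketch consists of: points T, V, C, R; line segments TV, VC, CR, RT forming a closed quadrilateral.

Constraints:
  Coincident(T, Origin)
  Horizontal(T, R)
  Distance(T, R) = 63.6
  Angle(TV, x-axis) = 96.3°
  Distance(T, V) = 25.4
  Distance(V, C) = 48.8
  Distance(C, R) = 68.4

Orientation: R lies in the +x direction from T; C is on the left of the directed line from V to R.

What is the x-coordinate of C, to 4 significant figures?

31.22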